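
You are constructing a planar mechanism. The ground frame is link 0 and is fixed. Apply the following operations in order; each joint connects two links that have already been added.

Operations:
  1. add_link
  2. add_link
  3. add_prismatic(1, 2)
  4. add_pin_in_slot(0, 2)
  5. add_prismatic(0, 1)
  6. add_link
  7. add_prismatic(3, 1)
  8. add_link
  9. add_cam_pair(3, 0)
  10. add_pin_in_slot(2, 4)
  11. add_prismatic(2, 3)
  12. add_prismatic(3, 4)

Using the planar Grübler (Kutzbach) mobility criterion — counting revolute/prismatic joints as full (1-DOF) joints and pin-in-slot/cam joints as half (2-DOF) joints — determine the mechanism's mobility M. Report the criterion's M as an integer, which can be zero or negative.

M = -1

[1;0;0] (link 0 is ground)
L+ [2;0;0]
L+ [3;0;0]
P(1,2)∈J1 [3;1;0]
PS(0,2)∈J2 [3;1;1]
P(0,1)∈J1 [3;2;1]
L+ [4;2;1]
P(3,1)∈J1 [4;3;1]
L+ [5;3;1]
C(3,0)∈J2 [5;3;2]
PS(2,4)∈J2 [5;3;3]
P(2,3)∈J1 [5;4;3]
P(3,4)∈J1 [5;5;3]
mobility = 12 − 10 − 3 = -1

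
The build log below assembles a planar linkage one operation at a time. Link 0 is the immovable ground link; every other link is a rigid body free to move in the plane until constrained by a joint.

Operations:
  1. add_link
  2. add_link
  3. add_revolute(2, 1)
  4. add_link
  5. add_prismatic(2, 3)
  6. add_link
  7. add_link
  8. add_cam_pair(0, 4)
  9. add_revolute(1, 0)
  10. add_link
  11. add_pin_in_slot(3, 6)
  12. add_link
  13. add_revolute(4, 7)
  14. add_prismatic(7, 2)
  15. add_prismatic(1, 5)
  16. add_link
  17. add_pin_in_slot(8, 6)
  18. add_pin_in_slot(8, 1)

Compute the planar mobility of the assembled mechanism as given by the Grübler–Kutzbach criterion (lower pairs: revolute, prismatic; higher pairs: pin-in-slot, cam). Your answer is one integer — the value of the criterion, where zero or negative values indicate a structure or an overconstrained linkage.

M = 8

(L,J1,J2)=(1,0,0); link0 fixed
link1: (2,0,0)
link2: (3,0,0)
R 2-1 [J1]: (3,1,0)
link3: (4,1,0)
P 2-3 [J1]: (4,2,0)
link4: (5,2,0)
link5: (6,2,0)
C 0-4 [J2]: (6,2,1)
R 1-0 [J1]: (6,3,1)
link6: (7,3,1)
PS 3-6 [J2]: (7,3,2)
link7: (8,3,2)
R 4-7 [J1]: (8,4,2)
P 7-2 [J1]: (8,5,2)
P 1-5 [J1]: (8,6,2)
link8: (9,6,2)
PS 8-6 [J2]: (9,6,3)
PS 8-1 [J2]: (9,6,4)
Grübler: 3·8 − 2·6 − 4 = 8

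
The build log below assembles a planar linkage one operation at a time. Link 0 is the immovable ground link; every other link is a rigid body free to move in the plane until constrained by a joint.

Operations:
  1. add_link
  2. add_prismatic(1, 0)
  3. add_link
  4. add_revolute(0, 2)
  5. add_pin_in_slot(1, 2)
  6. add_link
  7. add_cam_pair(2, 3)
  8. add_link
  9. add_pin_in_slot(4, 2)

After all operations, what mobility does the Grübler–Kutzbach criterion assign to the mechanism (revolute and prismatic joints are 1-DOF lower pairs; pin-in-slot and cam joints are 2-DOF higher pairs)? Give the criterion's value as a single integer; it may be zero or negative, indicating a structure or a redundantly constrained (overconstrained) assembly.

M = 5

link 0 = ground. State L|J1|J2 = 1|0|0
+link1  2|0|0
P(1,0) f=1→J1  2|1|0
+link2  3|1|0
R(0,2) f=1→J1  3|2|0
PS(1,2) f=2→J2  3|2|1
+link3  4|2|1
C(2,3) f=2→J2  4|2|2
+link4  5|2|2
PS(4,2) f=2→J2  5|2|3
M = 3(5−1)−2·2−3 = 12−4−3 = 5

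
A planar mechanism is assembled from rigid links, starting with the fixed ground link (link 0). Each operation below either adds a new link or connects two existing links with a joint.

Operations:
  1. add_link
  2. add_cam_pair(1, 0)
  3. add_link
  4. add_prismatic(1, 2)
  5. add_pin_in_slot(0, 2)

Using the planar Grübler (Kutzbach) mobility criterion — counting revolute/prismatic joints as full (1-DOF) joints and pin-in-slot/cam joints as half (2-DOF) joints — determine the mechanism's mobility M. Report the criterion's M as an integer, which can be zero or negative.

M = 2

ground; <1,0,0>
#1 <2,0,0>
C:1↔0 J2 <2,0,1>
#2 <3,0,1>
P:1↔2 J1 <3,1,1>
PS:0↔2 J2 <3,1,2>
3×2 − 2×1 − 1×2 = 2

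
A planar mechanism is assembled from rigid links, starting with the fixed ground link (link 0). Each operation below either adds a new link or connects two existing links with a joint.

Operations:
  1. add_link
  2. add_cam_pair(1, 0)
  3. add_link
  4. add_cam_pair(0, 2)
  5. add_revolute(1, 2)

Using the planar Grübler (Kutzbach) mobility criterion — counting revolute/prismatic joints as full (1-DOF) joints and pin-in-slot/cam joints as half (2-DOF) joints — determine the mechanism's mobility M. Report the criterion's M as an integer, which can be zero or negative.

M = 2

L=1 J1=0 J2=0
add link → L=2 J1=0 J2=0
C@1,0 dof=2 J2 → L=2 J1=0 J2=1
add link → L=3 J1=0 J2=1
C@0,2 dof=2 J2 → L=3 J1=0 J2=2
R@1,2 dof=1 J1 → L=3 J1=1 J2=2
M=3(L−1)−2J1−J2=3·2−2·1−2=2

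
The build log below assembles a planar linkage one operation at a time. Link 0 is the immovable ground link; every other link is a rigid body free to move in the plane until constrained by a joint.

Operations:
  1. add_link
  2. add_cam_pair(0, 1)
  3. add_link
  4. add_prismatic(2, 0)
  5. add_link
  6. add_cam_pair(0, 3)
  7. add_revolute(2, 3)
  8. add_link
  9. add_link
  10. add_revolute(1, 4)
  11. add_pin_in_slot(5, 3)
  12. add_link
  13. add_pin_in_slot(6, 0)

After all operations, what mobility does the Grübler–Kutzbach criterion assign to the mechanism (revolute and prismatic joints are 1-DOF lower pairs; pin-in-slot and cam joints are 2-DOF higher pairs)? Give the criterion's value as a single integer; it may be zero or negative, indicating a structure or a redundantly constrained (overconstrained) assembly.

M = 8

link 0 = ground. State L|J1|J2 = 1|0|0
+link1  2|0|0
C(0,1) f=2→J2  2|0|1
+link2  3|0|1
P(2,0) f=1→J1  3|1|1
+link3  4|1|1
C(0,3) f=2→J2  4|1|2
R(2,3) f=1→J1  4|2|2
+link4  5|2|2
+link5  6|2|2
R(1,4) f=1→J1  6|3|2
PS(5,3) f=2→J2  6|3|3
+link6  7|3|3
PS(6,0) f=2→J2  7|3|4
M = 3(7−1)−2·3−4 = 18−6−4 = 8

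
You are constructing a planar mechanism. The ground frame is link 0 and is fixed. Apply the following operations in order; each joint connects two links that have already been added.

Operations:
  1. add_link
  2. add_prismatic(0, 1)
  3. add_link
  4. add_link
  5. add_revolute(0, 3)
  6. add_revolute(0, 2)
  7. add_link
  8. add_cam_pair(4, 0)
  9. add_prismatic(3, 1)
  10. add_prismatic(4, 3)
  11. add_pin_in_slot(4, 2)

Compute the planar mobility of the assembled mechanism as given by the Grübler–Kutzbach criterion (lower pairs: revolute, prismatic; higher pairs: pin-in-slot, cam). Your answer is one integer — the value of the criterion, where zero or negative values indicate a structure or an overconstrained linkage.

ground; <1,0,0>
#1 <2,0,0>
P:0↔1 J1 <2,1,0>
#2 <3,1,0>
#3 <4,1,0>
R:0↔3 J1 <4,2,0>
R:0↔2 J1 <4,3,0>
#4 <5,3,0>
C:4↔0 J2 <5,3,1>
P:3↔1 J1 <5,4,1>
P:4↔3 J1 <5,5,1>
PS:4↔2 J2 <5,5,2>
3×4 − 2×5 − 1×2 = 0

M = 0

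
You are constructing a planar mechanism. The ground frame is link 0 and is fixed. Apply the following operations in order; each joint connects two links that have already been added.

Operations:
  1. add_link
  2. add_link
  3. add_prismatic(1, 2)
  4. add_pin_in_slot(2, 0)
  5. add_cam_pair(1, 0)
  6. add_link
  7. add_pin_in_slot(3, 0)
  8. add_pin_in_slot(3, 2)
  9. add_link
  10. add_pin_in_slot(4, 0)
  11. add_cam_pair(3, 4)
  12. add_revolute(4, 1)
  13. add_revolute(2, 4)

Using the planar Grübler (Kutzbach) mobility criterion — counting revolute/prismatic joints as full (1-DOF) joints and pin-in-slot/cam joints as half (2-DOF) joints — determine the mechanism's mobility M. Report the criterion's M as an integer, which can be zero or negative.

ground; <1,0,0>
#1 <2,0,0>
#2 <3,0,0>
P:1↔2 J1 <3,1,0>
PS:2↔0 J2 <3,1,1>
C:1↔0 J2 <3,1,2>
#3 <4,1,2>
PS:3↔0 J2 <4,1,3>
PS:3↔2 J2 <4,1,4>
#4 <5,1,4>
PS:4↔0 J2 <5,1,5>
C:3↔4 J2 <5,1,6>
R:4↔1 J1 <5,2,6>
R:2↔4 J1 <5,3,6>
3×4 − 2×3 − 1×6 = 0

M = 0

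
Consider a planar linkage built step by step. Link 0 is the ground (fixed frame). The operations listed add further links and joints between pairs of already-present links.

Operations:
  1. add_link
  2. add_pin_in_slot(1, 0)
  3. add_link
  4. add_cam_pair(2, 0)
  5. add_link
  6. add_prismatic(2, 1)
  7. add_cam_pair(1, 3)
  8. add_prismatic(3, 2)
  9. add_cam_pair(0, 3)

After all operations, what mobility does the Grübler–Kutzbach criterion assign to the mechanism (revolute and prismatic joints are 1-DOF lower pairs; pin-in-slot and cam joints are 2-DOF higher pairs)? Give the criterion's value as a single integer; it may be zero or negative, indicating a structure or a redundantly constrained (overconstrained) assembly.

[1;0;0] (link 0 is ground)
L+ [2;0;0]
PS(1,0)∈J2 [2;0;1]
L+ [3;0;1]
C(2,0)∈J2 [3;0;2]
L+ [4;0;2]
P(2,1)∈J1 [4;1;2]
C(1,3)∈J2 [4;1;3]
P(3,2)∈J1 [4;2;3]
C(0,3)∈J2 [4;2;4]
mobility = 9 − 4 − 4 = 1

M = 1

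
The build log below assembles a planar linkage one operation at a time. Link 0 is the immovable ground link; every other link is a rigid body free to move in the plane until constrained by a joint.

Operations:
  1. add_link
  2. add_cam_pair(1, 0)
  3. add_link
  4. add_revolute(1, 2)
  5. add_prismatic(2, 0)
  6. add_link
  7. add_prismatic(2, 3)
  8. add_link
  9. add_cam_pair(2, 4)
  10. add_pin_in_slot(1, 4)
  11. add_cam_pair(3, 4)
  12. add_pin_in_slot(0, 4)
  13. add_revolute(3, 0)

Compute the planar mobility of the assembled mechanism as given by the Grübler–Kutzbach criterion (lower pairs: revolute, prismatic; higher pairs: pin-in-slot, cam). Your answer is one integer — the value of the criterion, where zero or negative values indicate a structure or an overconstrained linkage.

M = -1

link 0 = ground. State L|J1|J2 = 1|0|0
+link1  2|0|0
C(1,0) f=2→J2  2|0|1
+link2  3|0|1
R(1,2) f=1→J1  3|1|1
P(2,0) f=1→J1  3|2|1
+link3  4|2|1
P(2,3) f=1→J1  4|3|1
+link4  5|3|1
C(2,4) f=2→J2  5|3|2
PS(1,4) f=2→J2  5|3|3
C(3,4) f=2→J2  5|3|4
PS(0,4) f=2→J2  5|3|5
R(3,0) f=1→J1  5|4|5
M = 3(5−1)−2·4−5 = 12−8−5 = -1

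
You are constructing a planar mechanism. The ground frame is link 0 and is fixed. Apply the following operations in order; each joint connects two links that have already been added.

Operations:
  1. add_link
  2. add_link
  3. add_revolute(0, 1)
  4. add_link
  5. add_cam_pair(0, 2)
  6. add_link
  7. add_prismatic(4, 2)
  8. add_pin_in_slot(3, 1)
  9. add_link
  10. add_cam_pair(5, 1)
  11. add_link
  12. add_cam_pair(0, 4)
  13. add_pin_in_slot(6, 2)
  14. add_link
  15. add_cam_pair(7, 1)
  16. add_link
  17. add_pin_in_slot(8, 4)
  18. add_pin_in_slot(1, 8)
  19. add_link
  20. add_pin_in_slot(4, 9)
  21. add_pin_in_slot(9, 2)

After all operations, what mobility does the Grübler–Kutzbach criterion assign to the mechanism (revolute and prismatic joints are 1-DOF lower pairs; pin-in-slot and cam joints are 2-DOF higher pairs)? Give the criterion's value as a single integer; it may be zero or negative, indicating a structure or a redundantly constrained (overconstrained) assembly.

L=1 J1=0 J2=0
add link → L=2 J1=0 J2=0
add link → L=3 J1=0 J2=0
R@0,1 dof=1 J1 → L=3 J1=1 J2=0
add link → L=4 J1=1 J2=0
C@0,2 dof=2 J2 → L=4 J1=1 J2=1
add link → L=5 J1=1 J2=1
P@4,2 dof=1 J1 → L=5 J1=2 J2=1
PS@3,1 dof=2 J2 → L=5 J1=2 J2=2
add link → L=6 J1=2 J2=2
C@5,1 dof=2 J2 → L=6 J1=2 J2=3
add link → L=7 J1=2 J2=3
C@0,4 dof=2 J2 → L=7 J1=2 J2=4
PS@6,2 dof=2 J2 → L=7 J1=2 J2=5
add link → L=8 J1=2 J2=5
C@7,1 dof=2 J2 → L=8 J1=2 J2=6
add link → L=9 J1=2 J2=6
PS@8,4 dof=2 J2 → L=9 J1=2 J2=7
PS@1,8 dof=2 J2 → L=9 J1=2 J2=8
add link → L=10 J1=2 J2=8
PS@4,9 dof=2 J2 → L=10 J1=2 J2=9
PS@9,2 dof=2 J2 → L=10 J1=2 J2=10
M=3(L−1)−2J1−J2=3·9−2·2−10=13

M = 13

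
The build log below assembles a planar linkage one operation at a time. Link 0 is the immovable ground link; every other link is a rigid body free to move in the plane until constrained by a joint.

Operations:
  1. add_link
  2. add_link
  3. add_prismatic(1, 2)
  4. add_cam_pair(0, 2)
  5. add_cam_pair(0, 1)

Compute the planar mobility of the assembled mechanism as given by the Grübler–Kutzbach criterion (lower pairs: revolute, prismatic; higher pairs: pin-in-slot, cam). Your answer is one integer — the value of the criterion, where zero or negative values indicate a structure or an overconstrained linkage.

L=1 J1=0 J2=0
add link → L=2 J1=0 J2=0
add link → L=3 J1=0 J2=0
P@1,2 dof=1 J1 → L=3 J1=1 J2=0
C@0,2 dof=2 J2 → L=3 J1=1 J2=1
C@0,1 dof=2 J2 → L=3 J1=1 J2=2
M=3(L−1)−2J1−J2=3·2−2·1−2=2

M = 2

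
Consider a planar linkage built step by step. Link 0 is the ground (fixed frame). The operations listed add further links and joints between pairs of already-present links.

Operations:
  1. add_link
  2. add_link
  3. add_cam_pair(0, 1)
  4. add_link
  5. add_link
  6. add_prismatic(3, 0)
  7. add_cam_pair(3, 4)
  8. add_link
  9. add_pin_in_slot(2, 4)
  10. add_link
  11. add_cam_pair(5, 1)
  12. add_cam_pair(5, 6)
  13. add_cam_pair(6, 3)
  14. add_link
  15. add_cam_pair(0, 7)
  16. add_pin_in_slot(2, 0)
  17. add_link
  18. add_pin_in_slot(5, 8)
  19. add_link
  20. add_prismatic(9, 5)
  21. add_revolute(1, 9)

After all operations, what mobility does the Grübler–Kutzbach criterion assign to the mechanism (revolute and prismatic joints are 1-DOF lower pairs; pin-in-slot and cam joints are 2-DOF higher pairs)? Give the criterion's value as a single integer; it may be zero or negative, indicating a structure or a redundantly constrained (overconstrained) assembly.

M = 12

L=1 J1=0 J2=0
add link → L=2 J1=0 J2=0
add link → L=3 J1=0 J2=0
C@0,1 dof=2 J2 → L=3 J1=0 J2=1
add link → L=4 J1=0 J2=1
add link → L=5 J1=0 J2=1
P@3,0 dof=1 J1 → L=5 J1=1 J2=1
C@3,4 dof=2 J2 → L=5 J1=1 J2=2
add link → L=6 J1=1 J2=2
PS@2,4 dof=2 J2 → L=6 J1=1 J2=3
add link → L=7 J1=1 J2=3
C@5,1 dof=2 J2 → L=7 J1=1 J2=4
C@5,6 dof=2 J2 → L=7 J1=1 J2=5
C@6,3 dof=2 J2 → L=7 J1=1 J2=6
add link → L=8 J1=1 J2=6
C@0,7 dof=2 J2 → L=8 J1=1 J2=7
PS@2,0 dof=2 J2 → L=8 J1=1 J2=8
add link → L=9 J1=1 J2=8
PS@5,8 dof=2 J2 → L=9 J1=1 J2=9
add link → L=10 J1=1 J2=9
P@9,5 dof=1 J1 → L=10 J1=2 J2=9
R@1,9 dof=1 J1 → L=10 J1=3 J2=9
M=3(L−1)−2J1−J2=3·9−2·3−9=12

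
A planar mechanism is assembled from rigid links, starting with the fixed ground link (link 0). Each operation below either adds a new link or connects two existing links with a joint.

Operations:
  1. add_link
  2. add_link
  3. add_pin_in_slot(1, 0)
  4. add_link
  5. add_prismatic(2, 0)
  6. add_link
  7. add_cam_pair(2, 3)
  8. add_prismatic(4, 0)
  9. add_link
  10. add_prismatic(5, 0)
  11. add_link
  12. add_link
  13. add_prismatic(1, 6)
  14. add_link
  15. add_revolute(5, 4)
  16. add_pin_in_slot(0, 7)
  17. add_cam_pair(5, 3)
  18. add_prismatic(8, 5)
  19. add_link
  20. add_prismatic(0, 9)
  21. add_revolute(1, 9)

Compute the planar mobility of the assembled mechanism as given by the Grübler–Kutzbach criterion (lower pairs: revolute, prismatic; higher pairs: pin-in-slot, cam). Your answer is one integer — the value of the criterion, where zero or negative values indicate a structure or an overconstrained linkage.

[1;0;0] (link 0 is ground)
L+ [2;0;0]
L+ [3;0;0]
PS(1,0)∈J2 [3;0;1]
L+ [4;0;1]
P(2,0)∈J1 [4;1;1]
L+ [5;1;1]
C(2,3)∈J2 [5;1;2]
P(4,0)∈J1 [5;2;2]
L+ [6;2;2]
P(5,0)∈J1 [6;3;2]
L+ [7;3;2]
L+ [8;3;2]
P(1,6)∈J1 [8;4;2]
L+ [9;4;2]
R(5,4)∈J1 [9;5;2]
PS(0,7)∈J2 [9;5;3]
C(5,3)∈J2 [9;5;4]
P(8,5)∈J1 [9;6;4]
L+ [10;6;4]
P(0,9)∈J1 [10;7;4]
R(1,9)∈J1 [10;8;4]
mobility = 27 − 16 − 4 = 7

M = 7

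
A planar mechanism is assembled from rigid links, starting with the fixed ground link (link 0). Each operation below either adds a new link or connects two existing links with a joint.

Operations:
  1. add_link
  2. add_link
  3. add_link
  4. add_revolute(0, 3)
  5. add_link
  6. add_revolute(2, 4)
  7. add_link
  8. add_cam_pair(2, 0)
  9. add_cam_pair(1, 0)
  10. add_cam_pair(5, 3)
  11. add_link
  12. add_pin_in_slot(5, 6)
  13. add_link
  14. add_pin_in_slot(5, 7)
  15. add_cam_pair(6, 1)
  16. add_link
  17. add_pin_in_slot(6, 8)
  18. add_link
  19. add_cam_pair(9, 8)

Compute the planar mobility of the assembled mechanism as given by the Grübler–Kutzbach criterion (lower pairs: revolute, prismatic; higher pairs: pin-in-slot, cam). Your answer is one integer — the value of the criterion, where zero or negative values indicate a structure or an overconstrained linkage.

link 0 = ground. State L|J1|J2 = 1|0|0
+link1  2|0|0
+link2  3|0|0
+link3  4|0|0
R(0,3) f=1→J1  4|1|0
+link4  5|1|0
R(2,4) f=1→J1  5|2|0
+link5  6|2|0
C(2,0) f=2→J2  6|2|1
C(1,0) f=2→J2  6|2|2
C(5,3) f=2→J2  6|2|3
+link6  7|2|3
PS(5,6) f=2→J2  7|2|4
+link7  8|2|4
PS(5,7) f=2→J2  8|2|5
C(6,1) f=2→J2  8|2|6
+link8  9|2|6
PS(6,8) f=2→J2  9|2|7
+link9  10|2|7
C(9,8) f=2→J2  10|2|8
M = 3(10−1)−2·2−8 = 27−4−8 = 15

M = 15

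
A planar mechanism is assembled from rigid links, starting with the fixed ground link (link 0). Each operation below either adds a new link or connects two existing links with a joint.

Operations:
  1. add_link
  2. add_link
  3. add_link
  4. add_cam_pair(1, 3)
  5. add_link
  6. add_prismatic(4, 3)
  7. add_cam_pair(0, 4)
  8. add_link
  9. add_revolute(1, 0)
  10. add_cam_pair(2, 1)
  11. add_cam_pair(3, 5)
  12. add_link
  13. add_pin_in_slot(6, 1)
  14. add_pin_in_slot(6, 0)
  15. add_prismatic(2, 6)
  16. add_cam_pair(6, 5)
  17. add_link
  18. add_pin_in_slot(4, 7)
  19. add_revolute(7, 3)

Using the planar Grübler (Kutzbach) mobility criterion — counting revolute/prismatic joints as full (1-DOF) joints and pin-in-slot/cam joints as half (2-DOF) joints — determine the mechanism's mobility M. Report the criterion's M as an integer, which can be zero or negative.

M = 5

link 0 = ground. State L|J1|J2 = 1|0|0
+link1  2|0|0
+link2  3|0|0
+link3  4|0|0
C(1,3) f=2→J2  4|0|1
+link4  5|0|1
P(4,3) f=1→J1  5|1|1
C(0,4) f=2→J2  5|1|2
+link5  6|1|2
R(1,0) f=1→J1  6|2|2
C(2,1) f=2→J2  6|2|3
C(3,5) f=2→J2  6|2|4
+link6  7|2|4
PS(6,1) f=2→J2  7|2|5
PS(6,0) f=2→J2  7|2|6
P(2,6) f=1→J1  7|3|6
C(6,5) f=2→J2  7|3|7
+link7  8|3|7
PS(4,7) f=2→J2  8|3|8
R(7,3) f=1→J1  8|4|8
M = 3(8−1)−2·4−8 = 21−8−8 = 5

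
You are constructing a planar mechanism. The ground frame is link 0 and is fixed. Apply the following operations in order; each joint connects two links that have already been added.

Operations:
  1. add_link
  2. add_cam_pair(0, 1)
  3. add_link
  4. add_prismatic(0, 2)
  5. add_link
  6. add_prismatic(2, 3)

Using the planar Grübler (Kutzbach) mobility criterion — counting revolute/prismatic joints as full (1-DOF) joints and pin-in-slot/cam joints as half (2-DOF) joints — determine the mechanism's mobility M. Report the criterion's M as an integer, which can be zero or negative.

L=1 J1=0 J2=0
add link → L=2 J1=0 J2=0
C@0,1 dof=2 J2 → L=2 J1=0 J2=1
add link → L=3 J1=0 J2=1
P@0,2 dof=1 J1 → L=3 J1=1 J2=1
add link → L=4 J1=1 J2=1
P@2,3 dof=1 J1 → L=4 J1=2 J2=1
M=3(L−1)−2J1−J2=3·3−2·2−1=4

M = 4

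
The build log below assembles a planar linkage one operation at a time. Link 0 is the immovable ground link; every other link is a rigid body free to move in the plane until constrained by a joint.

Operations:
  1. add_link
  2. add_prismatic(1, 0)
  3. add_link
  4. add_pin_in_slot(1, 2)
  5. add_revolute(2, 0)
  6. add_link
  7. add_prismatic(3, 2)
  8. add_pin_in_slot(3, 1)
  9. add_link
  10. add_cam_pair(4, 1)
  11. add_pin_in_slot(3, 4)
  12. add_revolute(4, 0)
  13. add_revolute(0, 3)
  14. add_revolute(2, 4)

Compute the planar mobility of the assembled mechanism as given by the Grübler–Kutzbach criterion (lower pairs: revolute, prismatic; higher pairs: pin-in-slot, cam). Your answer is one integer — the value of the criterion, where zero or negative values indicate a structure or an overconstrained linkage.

(L,J1,J2)=(1,0,0); link0 fixed
link1: (2,0,0)
P 1-0 [J1]: (2,1,0)
link2: (3,1,0)
PS 1-2 [J2]: (3,1,1)
R 2-0 [J1]: (3,2,1)
link3: (4,2,1)
P 3-2 [J1]: (4,3,1)
PS 3-1 [J2]: (4,3,2)
link4: (5,3,2)
C 4-1 [J2]: (5,3,3)
PS 3-4 [J2]: (5,3,4)
R 4-0 [J1]: (5,4,4)
R 0-3 [J1]: (5,5,4)
R 2-4 [J1]: (5,6,4)
Grübler: 3·4 − 2·6 − 4 = -4

M = -4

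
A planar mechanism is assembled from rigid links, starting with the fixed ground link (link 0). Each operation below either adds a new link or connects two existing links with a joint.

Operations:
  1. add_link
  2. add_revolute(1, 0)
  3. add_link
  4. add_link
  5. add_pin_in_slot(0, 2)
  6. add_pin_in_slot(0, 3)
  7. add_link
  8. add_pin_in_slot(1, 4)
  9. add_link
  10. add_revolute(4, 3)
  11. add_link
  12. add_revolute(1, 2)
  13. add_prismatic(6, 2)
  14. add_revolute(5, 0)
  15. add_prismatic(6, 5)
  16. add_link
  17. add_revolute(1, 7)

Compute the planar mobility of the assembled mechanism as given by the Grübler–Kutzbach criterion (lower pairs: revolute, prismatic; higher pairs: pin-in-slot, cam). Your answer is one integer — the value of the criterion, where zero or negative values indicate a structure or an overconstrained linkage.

M = 4

L=1 J1=0 J2=0
add link → L=2 J1=0 J2=0
R@1,0 dof=1 J1 → L=2 J1=1 J2=0
add link → L=3 J1=1 J2=0
add link → L=4 J1=1 J2=0
PS@0,2 dof=2 J2 → L=4 J1=1 J2=1
PS@0,3 dof=2 J2 → L=4 J1=1 J2=2
add link → L=5 J1=1 J2=2
PS@1,4 dof=2 J2 → L=5 J1=1 J2=3
add link → L=6 J1=1 J2=3
R@4,3 dof=1 J1 → L=6 J1=2 J2=3
add link → L=7 J1=2 J2=3
R@1,2 dof=1 J1 → L=7 J1=3 J2=3
P@6,2 dof=1 J1 → L=7 J1=4 J2=3
R@5,0 dof=1 J1 → L=7 J1=5 J2=3
P@6,5 dof=1 J1 → L=7 J1=6 J2=3
add link → L=8 J1=6 J2=3
R@1,7 dof=1 J1 → L=8 J1=7 J2=3
M=3(L−1)−2J1−J2=3·7−2·7−3=4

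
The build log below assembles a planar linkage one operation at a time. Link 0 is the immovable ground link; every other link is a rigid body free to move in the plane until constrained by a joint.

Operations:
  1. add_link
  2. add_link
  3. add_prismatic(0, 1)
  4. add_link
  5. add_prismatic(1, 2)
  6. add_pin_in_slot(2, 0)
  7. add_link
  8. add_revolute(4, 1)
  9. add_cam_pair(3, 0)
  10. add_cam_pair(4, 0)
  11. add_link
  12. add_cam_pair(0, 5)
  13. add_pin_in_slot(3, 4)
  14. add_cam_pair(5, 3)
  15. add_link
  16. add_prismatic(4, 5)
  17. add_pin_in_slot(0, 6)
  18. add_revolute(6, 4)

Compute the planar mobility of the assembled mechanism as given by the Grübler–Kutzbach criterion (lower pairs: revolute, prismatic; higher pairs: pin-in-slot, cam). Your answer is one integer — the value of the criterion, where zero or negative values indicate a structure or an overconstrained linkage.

[1;0;0] (link 0 is ground)
L+ [2;0;0]
L+ [3;0;0]
P(0,1)∈J1 [3;1;0]
L+ [4;1;0]
P(1,2)∈J1 [4;2;0]
PS(2,0)∈J2 [4;2;1]
L+ [5;2;1]
R(4,1)∈J1 [5;3;1]
C(3,0)∈J2 [5;3;2]
C(4,0)∈J2 [5;3;3]
L+ [6;3;3]
C(0,5)∈J2 [6;3;4]
PS(3,4)∈J2 [6;3;5]
C(5,3)∈J2 [6;3;6]
L+ [7;3;6]
P(4,5)∈J1 [7;4;6]
PS(0,6)∈J2 [7;4;7]
R(6,4)∈J1 [7;5;7]
mobility = 18 − 10 − 7 = 1

M = 1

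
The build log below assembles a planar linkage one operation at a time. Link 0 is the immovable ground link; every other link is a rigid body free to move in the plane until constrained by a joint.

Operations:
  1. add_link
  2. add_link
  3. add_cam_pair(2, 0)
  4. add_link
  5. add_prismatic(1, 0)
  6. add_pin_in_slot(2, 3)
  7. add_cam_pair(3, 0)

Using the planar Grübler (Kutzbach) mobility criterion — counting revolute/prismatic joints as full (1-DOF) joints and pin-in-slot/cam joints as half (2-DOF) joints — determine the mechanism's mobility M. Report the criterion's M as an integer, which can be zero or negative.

link 0 = ground. State L|J1|J2 = 1|0|0
+link1  2|0|0
+link2  3|0|0
C(2,0) f=2→J2  3|0|1
+link3  4|0|1
P(1,0) f=1→J1  4|1|1
PS(2,3) f=2→J2  4|1|2
C(3,0) f=2→J2  4|1|3
M = 3(4−1)−2·1−3 = 9−2−3 = 4

M = 4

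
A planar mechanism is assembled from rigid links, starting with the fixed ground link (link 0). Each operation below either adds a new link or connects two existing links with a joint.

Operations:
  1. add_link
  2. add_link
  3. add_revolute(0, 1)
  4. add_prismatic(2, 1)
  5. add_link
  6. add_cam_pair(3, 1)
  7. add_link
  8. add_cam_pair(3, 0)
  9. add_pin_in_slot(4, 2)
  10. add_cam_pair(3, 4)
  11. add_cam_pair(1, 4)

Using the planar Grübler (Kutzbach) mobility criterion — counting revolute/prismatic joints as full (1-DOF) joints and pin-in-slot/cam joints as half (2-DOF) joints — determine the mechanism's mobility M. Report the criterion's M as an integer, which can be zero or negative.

link 0 = ground. State L|J1|J2 = 1|0|0
+link1  2|0|0
+link2  3|0|0
R(0,1) f=1→J1  3|1|0
P(2,1) f=1→J1  3|2|0
+link3  4|2|0
C(3,1) f=2→J2  4|2|1
+link4  5|2|1
C(3,0) f=2→J2  5|2|2
PS(4,2) f=2→J2  5|2|3
C(3,4) f=2→J2  5|2|4
C(1,4) f=2→J2  5|2|5
M = 3(5−1)−2·2−5 = 12−4−5 = 3

M = 3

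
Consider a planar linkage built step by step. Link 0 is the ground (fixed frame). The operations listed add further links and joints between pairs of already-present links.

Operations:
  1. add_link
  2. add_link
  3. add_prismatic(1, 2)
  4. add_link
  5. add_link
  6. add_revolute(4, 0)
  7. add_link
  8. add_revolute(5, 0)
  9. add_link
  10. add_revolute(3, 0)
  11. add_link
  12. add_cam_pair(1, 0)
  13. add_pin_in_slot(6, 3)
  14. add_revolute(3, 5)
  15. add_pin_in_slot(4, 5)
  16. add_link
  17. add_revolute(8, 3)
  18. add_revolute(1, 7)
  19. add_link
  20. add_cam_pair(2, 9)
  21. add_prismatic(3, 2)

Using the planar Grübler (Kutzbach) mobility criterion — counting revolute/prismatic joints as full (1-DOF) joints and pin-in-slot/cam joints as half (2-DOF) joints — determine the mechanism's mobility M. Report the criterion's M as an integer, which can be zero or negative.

M = 7

ground; <1,0,0>
#1 <2,0,0>
#2 <3,0,0>
P:1↔2 J1 <3,1,0>
#3 <4,1,0>
#4 <5,1,0>
R:4↔0 J1 <5,2,0>
#5 <6,2,0>
R:5↔0 J1 <6,3,0>
#6 <7,3,0>
R:3↔0 J1 <7,4,0>
#7 <8,4,0>
C:1↔0 J2 <8,4,1>
PS:6↔3 J2 <8,4,2>
R:3↔5 J1 <8,5,2>
PS:4↔5 J2 <8,5,3>
#8 <9,5,3>
R:8↔3 J1 <9,6,3>
R:1↔7 J1 <9,7,3>
#9 <10,7,3>
C:2↔9 J2 <10,7,4>
P:3↔2 J1 <10,8,4>
3×9 − 2×8 − 1×4 = 7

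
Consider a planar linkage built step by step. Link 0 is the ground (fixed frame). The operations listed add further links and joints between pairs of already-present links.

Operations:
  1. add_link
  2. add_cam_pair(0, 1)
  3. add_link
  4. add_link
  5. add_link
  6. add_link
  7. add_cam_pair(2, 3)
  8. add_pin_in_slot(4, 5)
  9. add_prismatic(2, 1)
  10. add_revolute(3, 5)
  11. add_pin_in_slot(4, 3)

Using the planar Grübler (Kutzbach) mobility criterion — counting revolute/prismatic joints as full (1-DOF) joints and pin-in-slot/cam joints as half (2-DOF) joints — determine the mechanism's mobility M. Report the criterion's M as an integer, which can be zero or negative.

(L,J1,J2)=(1,0,0); link0 fixed
link1: (2,0,0)
C 0-1 [J2]: (2,0,1)
link2: (3,0,1)
link3: (4,0,1)
link4: (5,0,1)
link5: (6,0,1)
C 2-3 [J2]: (6,0,2)
PS 4-5 [J2]: (6,0,3)
P 2-1 [J1]: (6,1,3)
R 3-5 [J1]: (6,2,3)
PS 4-3 [J2]: (6,2,4)
Grübler: 3·5 − 2·2 − 4 = 7

M = 7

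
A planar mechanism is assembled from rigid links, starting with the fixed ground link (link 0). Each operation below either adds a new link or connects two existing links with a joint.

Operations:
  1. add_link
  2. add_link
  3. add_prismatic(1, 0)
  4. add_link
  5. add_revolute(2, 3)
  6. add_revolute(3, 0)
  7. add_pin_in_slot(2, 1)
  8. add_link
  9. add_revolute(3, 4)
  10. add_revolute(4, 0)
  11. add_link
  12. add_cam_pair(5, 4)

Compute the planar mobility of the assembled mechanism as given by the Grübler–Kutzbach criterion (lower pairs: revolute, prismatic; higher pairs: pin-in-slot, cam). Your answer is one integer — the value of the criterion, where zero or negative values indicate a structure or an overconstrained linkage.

L=1 J1=0 J2=0
add link → L=2 J1=0 J2=0
add link → L=3 J1=0 J2=0
P@1,0 dof=1 J1 → L=3 J1=1 J2=0
add link → L=4 J1=1 J2=0
R@2,3 dof=1 J1 → L=4 J1=2 J2=0
R@3,0 dof=1 J1 → L=4 J1=3 J2=0
PS@2,1 dof=2 J2 → L=4 J1=3 J2=1
add link → L=5 J1=3 J2=1
R@3,4 dof=1 J1 → L=5 J1=4 J2=1
R@4,0 dof=1 J1 → L=5 J1=5 J2=1
add link → L=6 J1=5 J2=1
C@5,4 dof=2 J2 → L=6 J1=5 J2=2
M=3(L−1)−2J1−J2=3·5−2·5−2=3

M = 3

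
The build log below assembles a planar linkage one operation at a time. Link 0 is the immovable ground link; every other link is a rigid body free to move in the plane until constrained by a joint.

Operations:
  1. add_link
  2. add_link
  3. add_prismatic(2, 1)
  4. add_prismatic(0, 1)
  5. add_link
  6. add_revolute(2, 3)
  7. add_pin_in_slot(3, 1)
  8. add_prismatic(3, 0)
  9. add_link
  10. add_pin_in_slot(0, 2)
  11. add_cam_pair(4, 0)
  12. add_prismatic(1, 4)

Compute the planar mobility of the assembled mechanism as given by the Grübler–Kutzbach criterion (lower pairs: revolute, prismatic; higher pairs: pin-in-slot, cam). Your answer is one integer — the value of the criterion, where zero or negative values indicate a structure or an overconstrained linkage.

link 0 = ground. State L|J1|J2 = 1|0|0
+link1  2|0|0
+link2  3|0|0
P(2,1) f=1→J1  3|1|0
P(0,1) f=1→J1  3|2|0
+link3  4|2|0
R(2,3) f=1→J1  4|3|0
PS(3,1) f=2→J2  4|3|1
P(3,0) f=1→J1  4|4|1
+link4  5|4|1
PS(0,2) f=2→J2  5|4|2
C(4,0) f=2→J2  5|4|3
P(1,4) f=1→J1  5|5|3
M = 3(5−1)−2·5−3 = 12−10−3 = -1

M = -1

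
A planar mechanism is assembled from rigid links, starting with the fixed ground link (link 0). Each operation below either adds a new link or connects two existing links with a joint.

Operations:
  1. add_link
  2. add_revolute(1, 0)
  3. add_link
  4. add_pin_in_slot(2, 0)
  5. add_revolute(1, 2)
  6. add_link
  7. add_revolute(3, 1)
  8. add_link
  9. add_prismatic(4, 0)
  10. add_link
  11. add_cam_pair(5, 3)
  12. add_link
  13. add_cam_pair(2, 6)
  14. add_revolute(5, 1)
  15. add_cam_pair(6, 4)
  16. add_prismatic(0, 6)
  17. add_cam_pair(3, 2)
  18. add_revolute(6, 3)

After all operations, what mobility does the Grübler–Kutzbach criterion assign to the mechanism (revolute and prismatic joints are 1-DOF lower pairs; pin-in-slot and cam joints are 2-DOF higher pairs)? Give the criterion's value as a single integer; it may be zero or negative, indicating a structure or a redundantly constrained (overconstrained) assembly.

(L,J1,J2)=(1,0,0); link0 fixed
link1: (2,0,0)
R 1-0 [J1]: (2,1,0)
link2: (3,1,0)
PS 2-0 [J2]: (3,1,1)
R 1-2 [J1]: (3,2,1)
link3: (4,2,1)
R 3-1 [J1]: (4,3,1)
link4: (5,3,1)
P 4-0 [J1]: (5,4,1)
link5: (6,4,1)
C 5-3 [J2]: (6,4,2)
link6: (7,4,2)
C 2-6 [J2]: (7,4,3)
R 5-1 [J1]: (7,5,3)
C 6-4 [J2]: (7,5,4)
P 0-6 [J1]: (7,6,4)
C 3-2 [J2]: (7,6,5)
R 6-3 [J1]: (7,7,5)
Grübler: 3·6 − 2·7 − 5 = -1

M = -1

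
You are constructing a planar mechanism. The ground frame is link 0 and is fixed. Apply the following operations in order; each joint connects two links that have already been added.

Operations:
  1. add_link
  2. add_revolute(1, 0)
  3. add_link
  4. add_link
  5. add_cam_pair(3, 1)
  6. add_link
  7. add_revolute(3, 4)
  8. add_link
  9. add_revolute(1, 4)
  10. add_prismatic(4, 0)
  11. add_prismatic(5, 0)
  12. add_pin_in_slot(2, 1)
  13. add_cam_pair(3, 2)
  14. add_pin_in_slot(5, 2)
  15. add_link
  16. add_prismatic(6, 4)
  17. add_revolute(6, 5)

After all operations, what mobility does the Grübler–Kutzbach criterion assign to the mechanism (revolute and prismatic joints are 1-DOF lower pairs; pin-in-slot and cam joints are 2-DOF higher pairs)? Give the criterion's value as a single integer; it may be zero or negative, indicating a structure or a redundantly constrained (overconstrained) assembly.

link 0 = ground. State L|J1|J2 = 1|0|0
+link1  2|0|0
R(1,0) f=1→J1  2|1|0
+link2  3|1|0
+link3  4|1|0
C(3,1) f=2→J2  4|1|1
+link4  5|1|1
R(3,4) f=1→J1  5|2|1
+link5  6|2|1
R(1,4) f=1→J1  6|3|1
P(4,0) f=1→J1  6|4|1
P(5,0) f=1→J1  6|5|1
PS(2,1) f=2→J2  6|5|2
C(3,2) f=2→J2  6|5|3
PS(5,2) f=2→J2  6|5|4
+link6  7|5|4
P(6,4) f=1→J1  7|6|4
R(6,5) f=1→J1  7|7|4
M = 3(7−1)−2·7−4 = 18−14−4 = 0

M = 0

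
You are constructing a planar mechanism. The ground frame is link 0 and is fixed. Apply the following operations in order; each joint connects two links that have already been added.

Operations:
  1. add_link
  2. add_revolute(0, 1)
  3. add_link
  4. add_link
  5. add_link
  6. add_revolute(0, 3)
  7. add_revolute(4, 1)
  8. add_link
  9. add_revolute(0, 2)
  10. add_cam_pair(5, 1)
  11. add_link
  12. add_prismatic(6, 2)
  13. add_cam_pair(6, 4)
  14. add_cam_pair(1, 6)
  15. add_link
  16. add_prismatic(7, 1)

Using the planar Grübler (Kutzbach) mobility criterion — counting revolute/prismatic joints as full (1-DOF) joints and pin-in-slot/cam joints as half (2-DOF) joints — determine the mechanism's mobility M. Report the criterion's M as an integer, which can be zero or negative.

M = 6

ground; <1,0,0>
#1 <2,0,0>
R:0↔1 J1 <2,1,0>
#2 <3,1,0>
#3 <4,1,0>
#4 <5,1,0>
R:0↔3 J1 <5,2,0>
R:4↔1 J1 <5,3,0>
#5 <6,3,0>
R:0↔2 J1 <6,4,0>
C:5↔1 J2 <6,4,1>
#6 <7,4,1>
P:6↔2 J1 <7,5,1>
C:6↔4 J2 <7,5,2>
C:1↔6 J2 <7,5,3>
#7 <8,5,3>
P:7↔1 J1 <8,6,3>
3×7 − 2×6 − 1×3 = 6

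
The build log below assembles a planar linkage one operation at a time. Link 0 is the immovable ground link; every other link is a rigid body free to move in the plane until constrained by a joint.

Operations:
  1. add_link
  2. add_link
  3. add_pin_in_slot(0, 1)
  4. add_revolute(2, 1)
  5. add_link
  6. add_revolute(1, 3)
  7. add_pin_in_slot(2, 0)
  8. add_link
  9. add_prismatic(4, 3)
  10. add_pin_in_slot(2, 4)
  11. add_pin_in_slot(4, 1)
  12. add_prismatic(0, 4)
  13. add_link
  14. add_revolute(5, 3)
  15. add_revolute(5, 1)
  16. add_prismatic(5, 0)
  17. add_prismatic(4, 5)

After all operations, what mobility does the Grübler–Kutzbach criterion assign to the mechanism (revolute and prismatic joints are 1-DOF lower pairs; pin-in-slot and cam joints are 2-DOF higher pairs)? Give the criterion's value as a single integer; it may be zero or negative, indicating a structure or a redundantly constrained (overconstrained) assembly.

link 0 = ground. State L|J1|J2 = 1|0|0
+link1  2|0|0
+link2  3|0|0
PS(0,1) f=2→J2  3|0|1
R(2,1) f=1→J1  3|1|1
+link3  4|1|1
R(1,3) f=1→J1  4|2|1
PS(2,0) f=2→J2  4|2|2
+link4  5|2|2
P(4,3) f=1→J1  5|3|2
PS(2,4) f=2→J2  5|3|3
PS(4,1) f=2→J2  5|3|4
P(0,4) f=1→J1  5|4|4
+link5  6|4|4
R(5,3) f=1→J1  6|5|4
R(5,1) f=1→J1  6|6|4
P(5,0) f=1→J1  6|7|4
P(4,5) f=1→J1  6|8|4
M = 3(6−1)−2·8−4 = 15−16−4 = -5

M = -5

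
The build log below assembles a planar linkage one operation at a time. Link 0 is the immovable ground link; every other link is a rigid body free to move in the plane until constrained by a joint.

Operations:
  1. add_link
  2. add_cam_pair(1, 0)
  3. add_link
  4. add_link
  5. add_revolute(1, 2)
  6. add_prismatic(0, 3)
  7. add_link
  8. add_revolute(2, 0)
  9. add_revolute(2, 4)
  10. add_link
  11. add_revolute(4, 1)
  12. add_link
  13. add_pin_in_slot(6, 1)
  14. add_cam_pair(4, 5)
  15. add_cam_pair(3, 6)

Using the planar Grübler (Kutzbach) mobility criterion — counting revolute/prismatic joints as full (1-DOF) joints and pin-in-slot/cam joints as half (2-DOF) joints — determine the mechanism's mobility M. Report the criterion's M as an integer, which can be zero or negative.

L=1 J1=0 J2=0
add link → L=2 J1=0 J2=0
C@1,0 dof=2 J2 → L=2 J1=0 J2=1
add link → L=3 J1=0 J2=1
add link → L=4 J1=0 J2=1
R@1,2 dof=1 J1 → L=4 J1=1 J2=1
P@0,3 dof=1 J1 → L=4 J1=2 J2=1
add link → L=5 J1=2 J2=1
R@2,0 dof=1 J1 → L=5 J1=3 J2=1
R@2,4 dof=1 J1 → L=5 J1=4 J2=1
add link → L=6 J1=4 J2=1
R@4,1 dof=1 J1 → L=6 J1=5 J2=1
add link → L=7 J1=5 J2=1
PS@6,1 dof=2 J2 → L=7 J1=5 J2=2
C@4,5 dof=2 J2 → L=7 J1=5 J2=3
C@3,6 dof=2 J2 → L=7 J1=5 J2=4
M=3(L−1)−2J1−J2=3·6−2·5−4=4

M = 4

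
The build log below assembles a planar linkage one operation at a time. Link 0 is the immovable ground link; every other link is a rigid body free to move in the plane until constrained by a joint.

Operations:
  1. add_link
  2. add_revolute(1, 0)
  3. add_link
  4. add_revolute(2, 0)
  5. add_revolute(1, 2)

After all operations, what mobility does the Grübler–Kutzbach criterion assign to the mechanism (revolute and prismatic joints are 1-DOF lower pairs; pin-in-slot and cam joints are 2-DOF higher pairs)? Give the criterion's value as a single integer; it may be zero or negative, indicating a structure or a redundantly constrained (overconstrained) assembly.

M = 0

ground; <1,0,0>
#1 <2,0,0>
R:1↔0 J1 <2,1,0>
#2 <3,1,0>
R:2↔0 J1 <3,2,0>
R:1↔2 J1 <3,3,0>
3×2 − 2×3 − 1×0 = 0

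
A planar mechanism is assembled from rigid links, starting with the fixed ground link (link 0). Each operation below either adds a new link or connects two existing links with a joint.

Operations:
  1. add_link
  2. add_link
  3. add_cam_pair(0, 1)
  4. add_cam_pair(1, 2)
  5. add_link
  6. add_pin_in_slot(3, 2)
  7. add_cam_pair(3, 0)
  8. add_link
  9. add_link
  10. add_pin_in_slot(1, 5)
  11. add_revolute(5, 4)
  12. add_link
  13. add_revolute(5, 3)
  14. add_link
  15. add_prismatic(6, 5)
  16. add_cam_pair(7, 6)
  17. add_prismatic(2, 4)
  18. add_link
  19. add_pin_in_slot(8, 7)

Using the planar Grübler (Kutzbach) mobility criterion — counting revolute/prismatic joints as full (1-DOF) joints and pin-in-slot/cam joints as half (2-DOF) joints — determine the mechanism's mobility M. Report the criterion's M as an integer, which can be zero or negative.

M = 9

(L,J1,J2)=(1,0,0); link0 fixed
link1: (2,0,0)
link2: (3,0,0)
C 0-1 [J2]: (3,0,1)
C 1-2 [J2]: (3,0,2)
link3: (4,0,2)
PS 3-2 [J2]: (4,0,3)
C 3-0 [J2]: (4,0,4)
link4: (5,0,4)
link5: (6,0,4)
PS 1-5 [J2]: (6,0,5)
R 5-4 [J1]: (6,1,5)
link6: (7,1,5)
R 5-3 [J1]: (7,2,5)
link7: (8,2,5)
P 6-5 [J1]: (8,3,5)
C 7-6 [J2]: (8,3,6)
P 2-4 [J1]: (8,4,6)
link8: (9,4,6)
PS 8-7 [J2]: (9,4,7)
Grübler: 3·8 − 2·4 − 7 = 9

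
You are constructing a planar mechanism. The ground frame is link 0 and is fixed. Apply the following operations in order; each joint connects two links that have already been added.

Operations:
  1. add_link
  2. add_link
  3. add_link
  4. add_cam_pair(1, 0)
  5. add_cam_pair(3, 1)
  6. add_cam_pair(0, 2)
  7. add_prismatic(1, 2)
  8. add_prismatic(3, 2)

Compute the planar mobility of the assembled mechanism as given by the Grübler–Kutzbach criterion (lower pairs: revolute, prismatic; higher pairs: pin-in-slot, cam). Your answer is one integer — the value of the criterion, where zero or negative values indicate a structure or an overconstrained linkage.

(L,J1,J2)=(1,0,0); link0 fixed
link1: (2,0,0)
link2: (3,0,0)
link3: (4,0,0)
C 1-0 [J2]: (4,0,1)
C 3-1 [J2]: (4,0,2)
C 0-2 [J2]: (4,0,3)
P 1-2 [J1]: (4,1,3)
P 3-2 [J1]: (4,2,3)
Grübler: 3·3 − 2·2 − 3 = 2

M = 2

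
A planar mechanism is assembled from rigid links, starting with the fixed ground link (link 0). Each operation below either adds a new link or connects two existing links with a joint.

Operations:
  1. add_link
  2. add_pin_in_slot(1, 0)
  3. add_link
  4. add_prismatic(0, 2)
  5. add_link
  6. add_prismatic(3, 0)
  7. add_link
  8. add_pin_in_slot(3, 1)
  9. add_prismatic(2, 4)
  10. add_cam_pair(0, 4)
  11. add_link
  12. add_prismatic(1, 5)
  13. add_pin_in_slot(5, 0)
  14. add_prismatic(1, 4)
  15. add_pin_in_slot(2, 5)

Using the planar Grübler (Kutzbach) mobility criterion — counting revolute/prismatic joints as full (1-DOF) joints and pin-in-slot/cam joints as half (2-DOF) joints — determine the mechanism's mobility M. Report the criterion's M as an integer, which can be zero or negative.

(L,J1,J2)=(1,0,0); link0 fixed
link1: (2,0,0)
PS 1-0 [J2]: (2,0,1)
link2: (3,0,1)
P 0-2 [J1]: (3,1,1)
link3: (4,1,1)
P 3-0 [J1]: (4,2,1)
link4: (5,2,1)
PS 3-1 [J2]: (5,2,2)
P 2-4 [J1]: (5,3,2)
C 0-4 [J2]: (5,3,3)
link5: (6,3,3)
P 1-5 [J1]: (6,4,3)
PS 5-0 [J2]: (6,4,4)
P 1-4 [J1]: (6,5,4)
PS 2-5 [J2]: (6,5,5)
Grübler: 3·5 − 2·5 − 5 = 0

M = 0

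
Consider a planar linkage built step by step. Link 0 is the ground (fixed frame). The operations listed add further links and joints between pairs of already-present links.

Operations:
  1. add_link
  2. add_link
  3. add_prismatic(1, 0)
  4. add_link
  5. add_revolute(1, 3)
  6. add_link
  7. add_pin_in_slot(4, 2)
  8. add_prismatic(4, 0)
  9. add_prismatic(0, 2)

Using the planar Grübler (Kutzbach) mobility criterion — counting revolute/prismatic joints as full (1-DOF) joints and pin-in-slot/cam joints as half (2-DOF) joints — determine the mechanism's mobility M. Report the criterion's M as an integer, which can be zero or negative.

M = 3

ground; <1,0,0>
#1 <2,0,0>
#2 <3,0,0>
P:1↔0 J1 <3,1,0>
#3 <4,1,0>
R:1↔3 J1 <4,2,0>
#4 <5,2,0>
PS:4↔2 J2 <5,2,1>
P:4↔0 J1 <5,3,1>
P:0↔2 J1 <5,4,1>
3×4 − 2×4 − 1×1 = 3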